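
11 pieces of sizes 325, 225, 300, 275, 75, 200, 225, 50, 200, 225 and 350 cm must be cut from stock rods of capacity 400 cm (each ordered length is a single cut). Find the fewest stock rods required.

Total = 350 + 325 + 300 + 275 + 225 + 225 + 225 + 200 + 200 + 75 + 50 = 2450 cm.
Lower bound: ⌈2450/400⌉ = 7 stock rods.
A packing using 8 stock rods:
  stock rod 1: 350 + 50 = 400
  stock rod 2: 325 + 75 = 400
  stock rod 3: 300 = 300
  stock rod 4: 275 = 275
  stock rod 5: 225 = 225
  stock rod 6: 225 = 225
  stock rod 7: 225 = 225
  stock rod 8: 200 + 200 = 400
No arrangement into 7 stock rods stays within capacity, so 8 is optimal.

8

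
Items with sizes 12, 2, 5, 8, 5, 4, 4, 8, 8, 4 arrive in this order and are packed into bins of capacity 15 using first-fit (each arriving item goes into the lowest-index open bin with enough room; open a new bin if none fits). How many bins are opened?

  12 → bin 1 (new)  [load 12/15]
  2 → bin 1  [load 14/15]
  5 → bin 2 (new)  [load 5/15]
  8 → bin 2  [load 13/15]
  5 → bin 3 (new)  [load 5/15]
  4 → bin 3  [load 9/15]
  4 → bin 3  [load 13/15]
  8 → bin 4 (new)  [load 8/15]
  8 → bin 5 (new)  [load 8/15]
  4 → bin 4  [load 12/15]
5 bins opened.

5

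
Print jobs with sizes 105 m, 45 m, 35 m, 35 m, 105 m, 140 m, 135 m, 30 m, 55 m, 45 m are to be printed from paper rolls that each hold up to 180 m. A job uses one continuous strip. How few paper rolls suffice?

5

Total = 140 + 135 + 105 + 105 + 55 + 45 + 45 + 35 + 35 + 30 = 730 m.
Lower bound: ⌈730/180⌉ = 5 paper rolls.
A packing using 5 paper rolls:
  roll 1: 140 + 35 = 175
  roll 2: 135 + 45 = 180
  roll 3: 105 + 55 = 160
  roll 4: 105 + 45 + 30 = 180
  roll 5: 35 = 35
This matches the lower bound, so 5 is optimal.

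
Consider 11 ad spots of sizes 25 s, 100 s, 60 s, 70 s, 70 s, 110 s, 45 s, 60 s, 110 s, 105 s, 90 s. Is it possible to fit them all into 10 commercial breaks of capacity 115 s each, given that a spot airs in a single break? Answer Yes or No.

A valid assignment using 9 commercial breaks:
  break 1: 110 = 110
  break 2: 110 = 110
  break 3: 105 = 105
  break 4: 100 = 100
  break 5: 90 + 25 = 115
  break 6: 70 + 45 = 115
  break 7: 70 = 70
  break 8: 60 = 60
  break 9: 60 = 60
That uses only 9 ≤ 10, so 10 commercial breaks are enough.

Yes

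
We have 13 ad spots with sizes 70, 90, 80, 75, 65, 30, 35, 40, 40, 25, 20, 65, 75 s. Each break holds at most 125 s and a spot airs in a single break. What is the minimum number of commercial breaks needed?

7

Total = 90 + 80 + 75 + 75 + 70 + 65 + 65 + 40 + 40 + 35 + 30 + 25 + 20 = 710 s.
Lower bound: ⌈710/125⌉ = 6 commercial breaks.
Also, 7 ad spots each exceed 125/2 s, and no two of those can share a break, so at least 7 commercial breaks are needed.
A packing using 7 commercial breaks:
  break 1: 90 + 35 = 125
  break 2: 80 + 40 = 120
  break 3: 75 + 40 = 115
  break 4: 75 + 30 + 20 = 125
  break 5: 70 + 25 = 95
  break 6: 65 = 65
  break 7: 65 = 65
This matches the lower bound, so 7 is optimal.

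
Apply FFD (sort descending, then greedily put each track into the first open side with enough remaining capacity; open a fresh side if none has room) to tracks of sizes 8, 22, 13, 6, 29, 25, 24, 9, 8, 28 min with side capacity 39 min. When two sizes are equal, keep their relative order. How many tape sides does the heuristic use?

5

Sorted descending: 29, 28, 25, 24, 22, 13, 9, 8, 8, 6.
  29 → side 1 (new)  [load 29/39]
  28 → side 2 (new)  [load 28/39]
  25 → side 3 (new)  [load 25/39]
  24 → side 4 (new)  [load 24/39]
  22 → side 5 (new)  [load 22/39]
  13 → side 3  [load 38/39]
  9 → side 1  [load 38/39]
  8 → side 2  [load 36/39]
  8 → side 4  [load 32/39]
  6 → side 4  [load 38/39]
5 tape sides opened.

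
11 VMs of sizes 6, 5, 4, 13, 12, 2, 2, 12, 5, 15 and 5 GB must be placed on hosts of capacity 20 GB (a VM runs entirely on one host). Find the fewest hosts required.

5

Total = 15 + 13 + 12 + 12 + 6 + 5 + 5 + 5 + 4 + 2 + 2 = 81 GB.
Lower bound: ⌈81/20⌉ = 5 hosts.
A packing using 5 hosts:
  host 1: 15 + 5 = 20
  host 2: 13 + 6 = 19
  host 3: 12 + 5 + 2 = 19
  host 4: 12 + 5 + 2 = 19
  host 5: 4 = 4
This matches the lower bound, so 5 is optimal.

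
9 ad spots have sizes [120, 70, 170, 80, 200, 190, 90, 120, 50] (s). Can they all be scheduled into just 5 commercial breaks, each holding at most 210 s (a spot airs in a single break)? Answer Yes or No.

No

Total = 1090 s; ⌈1090/210⌉ = 6.
At least 6 commercial breaks are required, but only 5 are allowed.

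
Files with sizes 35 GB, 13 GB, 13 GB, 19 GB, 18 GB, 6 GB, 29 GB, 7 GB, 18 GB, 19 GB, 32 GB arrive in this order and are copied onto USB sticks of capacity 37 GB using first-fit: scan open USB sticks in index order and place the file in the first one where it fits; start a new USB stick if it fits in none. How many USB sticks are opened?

  35 → USB stick 1 (new)  [load 35/37]
  13 → USB stick 2 (new)  [load 13/37]
  13 → USB stick 2  [load 26/37]
  19 → USB stick 3 (new)  [load 19/37]
  18 → USB stick 3  [load 37/37]
  6 → USB stick 2  [load 32/37]
  29 → USB stick 4 (new)  [load 29/37]
  7 → USB stick 4  [load 36/37]
  18 → USB stick 5 (new)  [load 18/37]
  19 → USB stick 5  [load 37/37]
  32 → USB stick 6 (new)  [load 32/37]
6 USB sticks opened.

6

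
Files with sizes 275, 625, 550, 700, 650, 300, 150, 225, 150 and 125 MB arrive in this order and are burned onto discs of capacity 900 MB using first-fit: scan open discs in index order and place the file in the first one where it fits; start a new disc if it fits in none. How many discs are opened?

5

  275 → disc 1 (new)  [load 275/900]
  625 → disc 1  [load 900/900]
  550 → disc 2 (new)  [load 550/900]
  700 → disc 3 (new)  [load 700/900]
  650 → disc 4 (new)  [load 650/900]
  300 → disc 2  [load 850/900]
  150 → disc 3  [load 850/900]
  225 → disc 4  [load 875/900]
  150 → disc 5 (new)  [load 150/900]
  125 → disc 5  [load 275/900]
5 discs opened.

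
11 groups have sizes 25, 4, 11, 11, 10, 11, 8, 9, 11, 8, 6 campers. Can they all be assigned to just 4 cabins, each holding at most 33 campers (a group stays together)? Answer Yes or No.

A valid assignment using 4 cabins:
  cabin 1: 25 + 8 = 33
  cabin 2: 11 + 11 + 11 = 33
  cabin 3: 11 + 10 + 9 = 30
  cabin 4: 8 + 6 + 4 = 18
Every load is within 33 campers, so 4 cabins suffice.

Yes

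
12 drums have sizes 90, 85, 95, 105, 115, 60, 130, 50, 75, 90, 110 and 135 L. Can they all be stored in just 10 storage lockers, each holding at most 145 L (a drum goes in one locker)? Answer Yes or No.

Yes

A valid assignment using 10 storage lockers:
  locker 1: 135 = 135
  locker 2: 130 = 130
  locker 3: 115 = 115
  locker 4: 110 = 110
  locker 5: 105 = 105
  locker 6: 95 + 50 = 145
  locker 7: 90 = 90
  locker 8: 90 = 90
  locker 9: 85 + 60 = 145
  locker 10: 75 = 75
Every load is within 145 L, so 10 storage lockers suffice.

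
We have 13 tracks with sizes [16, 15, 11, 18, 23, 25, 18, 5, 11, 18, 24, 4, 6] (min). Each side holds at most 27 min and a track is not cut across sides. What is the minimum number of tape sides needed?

Total = 25 + 24 + 23 + 18 + 18 + 18 + 16 + 15 + 11 + 11 + 6 + 5 + 4 = 194 min.
Lower bound: ⌈194/27⌉ = 8 tape sides.
A packing using 8 tape sides:
  side 1: 25 = 25
  side 2: 24 = 24
  side 3: 23 + 4 = 27
  side 4: 18 + 6 = 24
  side 5: 18 + 5 = 23
  side 6: 18 = 18
  side 7: 16 + 11 = 27
  side 8: 15 + 11 = 26
This matches the lower bound, so 8 is optimal.

8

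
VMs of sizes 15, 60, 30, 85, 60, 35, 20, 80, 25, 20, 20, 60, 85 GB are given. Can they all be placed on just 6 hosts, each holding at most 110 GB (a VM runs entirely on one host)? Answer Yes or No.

Yes

A valid assignment using 6 hosts:
  host 1: 85 + 25 = 110
  host 2: 85 + 20 = 105
  host 3: 80 + 30 = 110
  host 4: 60 + 35 + 15 = 110
  host 5: 60 + 20 + 20 = 100
  host 6: 60 = 60
Every load is within 110 GB, so 6 hosts suffice.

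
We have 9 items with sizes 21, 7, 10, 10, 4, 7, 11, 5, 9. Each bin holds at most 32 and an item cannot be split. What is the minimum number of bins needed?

3

Total = 21 + 11 + 10 + 10 + 9 + 7 + 7 + 5 + 4 = 84.
Lower bound: ⌈84/32⌉ = 3 bins.
A packing using 3 bins:
  bin 1: 21 + 11 = 32
  bin 2: 10 + 10 + 9 = 29
  bin 3: 7 + 7 + 5 + 4 = 23
This matches the lower bound, so 3 is optimal.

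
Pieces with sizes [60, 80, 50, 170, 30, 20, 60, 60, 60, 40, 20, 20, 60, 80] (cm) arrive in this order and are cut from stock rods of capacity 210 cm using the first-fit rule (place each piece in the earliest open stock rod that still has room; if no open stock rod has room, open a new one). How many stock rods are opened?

4

  60 → stock rod 1 (new)  [load 60/210]
  80 → stock rod 1  [load 140/210]
  50 → stock rod 1  [load 190/210]
  170 → stock rod 2 (new)  [load 170/210]
  30 → stock rod 2  [load 200/210]
  20 → stock rod 1  [load 210/210]
  60 → stock rod 3 (new)  [load 60/210]
  60 → stock rod 3  [load 120/210]
  60 → stock rod 3  [load 180/210]
  40 → stock rod 4 (new)  [load 40/210]
  20 → stock rod 3  [load 200/210]
  20 → stock rod 4  [load 60/210]
  60 → stock rod 4  [load 120/210]
  80 → stock rod 4  [load 200/210]
4 stock rods opened.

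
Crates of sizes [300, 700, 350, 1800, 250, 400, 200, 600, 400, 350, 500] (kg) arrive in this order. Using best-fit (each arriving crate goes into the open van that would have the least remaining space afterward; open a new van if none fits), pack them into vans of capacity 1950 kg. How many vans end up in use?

  300 → van 1 (new)  [load 300/1950]
  700 → van 1  [load 1000/1950]
  350 → van 1  [load 1350/1950]
  1800 → van 2 (new)  [load 1800/1950]
  250 → van 1  [load 1600/1950]
  400 → van 3 (new)  [load 400/1950]
  200 → van 1  [load 1800/1950]
  600 → van 3  [load 1000/1950]
  400 → van 3  [load 1400/1950]
  350 → van 3  [load 1750/1950]
  500 → van 4 (new)  [load 500/1950]
4 vans opened.

4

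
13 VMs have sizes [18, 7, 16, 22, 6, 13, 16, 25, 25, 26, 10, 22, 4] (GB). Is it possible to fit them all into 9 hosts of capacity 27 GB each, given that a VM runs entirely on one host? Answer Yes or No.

A valid assignment using 9 hosts:
  host 1: 26 = 26
  host 2: 25 = 25
  host 3: 25 = 25
  host 4: 22 + 4 = 26
  host 5: 22 = 22
  host 6: 18 + 7 = 25
  host 7: 16 + 10 = 26
  host 8: 16 + 6 = 22
  host 9: 13 = 13
Every load is within 27 GB, so 9 hosts suffice.

Yes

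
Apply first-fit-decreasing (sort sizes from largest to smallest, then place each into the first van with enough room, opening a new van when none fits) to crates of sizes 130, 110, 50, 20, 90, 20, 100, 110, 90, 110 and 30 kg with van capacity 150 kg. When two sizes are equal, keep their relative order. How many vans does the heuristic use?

Sorted descending: 130, 110, 110, 110, 100, 90, 90, 50, 30, 20, 20.
  130 → van 1 (new)  [load 130/150]
  110 → van 2 (new)  [load 110/150]
  110 → van 3 (new)  [load 110/150]
  110 → van 4 (new)  [load 110/150]
  100 → van 5 (new)  [load 100/150]
  90 → van 6 (new)  [load 90/150]
  90 → van 7 (new)  [load 90/150]
  50 → van 5  [load 150/150]
  30 → van 2  [load 140/150]
  20 → van 1  [load 150/150]
  20 → van 3  [load 130/150]
7 vans opened.

7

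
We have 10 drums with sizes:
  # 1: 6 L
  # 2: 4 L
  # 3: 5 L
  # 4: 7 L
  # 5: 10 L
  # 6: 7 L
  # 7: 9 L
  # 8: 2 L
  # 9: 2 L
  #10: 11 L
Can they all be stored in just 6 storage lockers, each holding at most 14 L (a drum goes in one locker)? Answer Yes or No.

A valid assignment using 5 storage lockers:
  locker 1: 11 + 2 = 13
  locker 2: 10 + 4 = 14
  locker 3: 9 + 5 = 14
  locker 4: 7 + 7 = 14
  locker 5: 6 + 2 = 8
That uses only 5 ≤ 6, so 6 storage lockers are enough.

Yes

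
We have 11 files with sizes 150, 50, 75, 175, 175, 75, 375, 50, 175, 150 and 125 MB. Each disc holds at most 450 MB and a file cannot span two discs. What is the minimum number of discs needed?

Total = 375 + 175 + 175 + 175 + 150 + 150 + 125 + 75 + 75 + 50 + 50 = 1575 MB.
Lower bound: ⌈1575/450⌉ = 4 discs.
A packing using 4 discs:
  disc 1: 375 + 75 = 450
  disc 2: 175 + 175 + 75 = 425
  disc 3: 175 + 150 + 125 = 450
  disc 4: 150 + 50 + 50 = 250
This matches the lower bound, so 4 is optimal.

4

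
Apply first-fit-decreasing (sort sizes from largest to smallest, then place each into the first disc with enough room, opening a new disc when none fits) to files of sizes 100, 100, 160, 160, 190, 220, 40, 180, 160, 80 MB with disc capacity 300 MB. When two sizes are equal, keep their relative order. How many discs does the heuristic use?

Sorted descending: 220, 190, 180, 160, 160, 160, 100, 100, 80, 40.
  220 → disc 1 (new)  [load 220/300]
  190 → disc 2 (new)  [load 190/300]
  180 → disc 3 (new)  [load 180/300]
  160 → disc 4 (new)  [load 160/300]
  160 → disc 5 (new)  [load 160/300]
  160 → disc 6 (new)  [load 160/300]
  100 → disc 2  [load 290/300]
  100 → disc 3  [load 280/300]
  80 → disc 1  [load 300/300]
  40 → disc 4  [load 200/300]
6 discs opened.

6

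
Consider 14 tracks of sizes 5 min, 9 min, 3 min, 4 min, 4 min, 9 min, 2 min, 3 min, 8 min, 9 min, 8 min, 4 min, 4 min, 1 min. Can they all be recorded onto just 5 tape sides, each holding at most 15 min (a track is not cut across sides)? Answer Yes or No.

A valid assignment using 5 tape sides:
  side 1: 9 + 5 + 1 = 15
  side 2: 9 + 4 + 2 = 15
  side 3: 9 + 4 = 13
  side 4: 8 + 4 + 3 = 15
  side 5: 8 + 4 + 3 = 15
Every load is within 15 min, so 5 tape sides suffice.

Yes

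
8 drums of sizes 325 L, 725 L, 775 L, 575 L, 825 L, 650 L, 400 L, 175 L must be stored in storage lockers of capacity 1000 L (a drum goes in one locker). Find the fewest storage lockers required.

5

Total = 825 + 775 + 725 + 650 + 575 + 400 + 325 + 175 = 4450 L.
Lower bound: ⌈4450/1000⌉ = 5 storage lockers.
A packing using 5 storage lockers:
  locker 1: 825 + 175 = 1000
  locker 2: 775 = 775
  locker 3: 725 = 725
  locker 4: 650 + 325 = 975
  locker 5: 575 + 400 = 975
This matches the lower bound, so 5 is optimal.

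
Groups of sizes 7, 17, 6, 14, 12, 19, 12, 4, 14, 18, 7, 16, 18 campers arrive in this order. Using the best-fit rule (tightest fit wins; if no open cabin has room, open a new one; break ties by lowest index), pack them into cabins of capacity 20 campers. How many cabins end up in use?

10

  7 → cabin 1 (new)  [load 7/20]
  17 → cabin 2 (new)  [load 17/20]
  6 → cabin 1  [load 13/20]
  14 → cabin 3 (new)  [load 14/20]
  12 → cabin 4 (new)  [load 12/20]
  19 → cabin 5 (new)  [load 19/20]
  12 → cabin 6 (new)  [load 12/20]
  4 → cabin 3  [load 18/20]
  14 → cabin 7 (new)  [load 14/20]
  18 → cabin 8 (new)  [load 18/20]
  7 → cabin 1  [load 20/20]
  16 → cabin 9 (new)  [load 16/20]
  18 → cabin 10 (new)  [load 18/20]
10 cabins opened.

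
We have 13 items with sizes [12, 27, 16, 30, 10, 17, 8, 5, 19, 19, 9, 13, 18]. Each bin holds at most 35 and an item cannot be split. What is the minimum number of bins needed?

6

Total = 30 + 27 + 19 + 19 + 18 + 17 + 16 + 13 + 12 + 10 + 9 + 8 + 5 = 203.
Lower bound: ⌈203/35⌉ = 6 bins.
A packing using 6 bins:
  bin 1: 30 + 5 = 35
  bin 2: 27 + 8 = 35
  bin 3: 19 + 16 = 35
  bin 4: 19 + 13 = 32
  bin 5: 18 + 17 = 35
  bin 6: 12 + 10 + 9 = 31
This matches the lower bound, so 6 is optimal.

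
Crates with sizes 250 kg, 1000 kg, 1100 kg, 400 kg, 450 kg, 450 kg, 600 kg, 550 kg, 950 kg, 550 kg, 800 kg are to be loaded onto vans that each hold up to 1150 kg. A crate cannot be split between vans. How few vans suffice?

Total = 1100 + 1000 + 950 + 800 + 600 + 550 + 550 + 450 + 450 + 400 + 250 = 7100 kg.
Lower bound: ⌈7100/1150⌉ = 7 vans.
A packing using 7 vans:
  van 1: 1100 = 1100
  van 2: 1000 = 1000
  van 3: 950 = 950
  van 4: 800 + 250 = 1050
  van 5: 600 + 550 = 1150
  van 6: 550 + 450 = 1000
  van 7: 450 + 400 = 850
This matches the lower bound, so 7 is optimal.

7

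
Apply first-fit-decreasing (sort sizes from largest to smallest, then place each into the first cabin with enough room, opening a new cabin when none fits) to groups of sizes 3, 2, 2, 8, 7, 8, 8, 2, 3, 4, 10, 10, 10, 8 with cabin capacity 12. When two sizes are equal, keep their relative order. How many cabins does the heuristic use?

Sorted descending: 10, 10, 10, 8, 8, 8, 8, 7, 4, 3, 3, 2, 2, 2.
  10 → cabin 1 (new)  [load 10/12]
  10 → cabin 2 (new)  [load 10/12]
  10 → cabin 3 (new)  [load 10/12]
  8 → cabin 4 (new)  [load 8/12]
  8 → cabin 5 (new)  [load 8/12]
  8 → cabin 6 (new)  [load 8/12]
  8 → cabin 7 (new)  [load 8/12]
  7 → cabin 8 (new)  [load 7/12]
  4 → cabin 4  [load 12/12]
  3 → cabin 5  [load 11/12]
  3 → cabin 6  [load 11/12]
  2 → cabin 1  [load 12/12]
  2 → cabin 2  [load 12/12]
  2 → cabin 3  [load 12/12]
8 cabins opened.

8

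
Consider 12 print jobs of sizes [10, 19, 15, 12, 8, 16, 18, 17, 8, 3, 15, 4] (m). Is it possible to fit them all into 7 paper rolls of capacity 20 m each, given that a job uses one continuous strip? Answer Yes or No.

No

Total = 145 m; ⌈145/20⌉ = 8.
At least 8 paper rolls are required, but only 7 are allowed.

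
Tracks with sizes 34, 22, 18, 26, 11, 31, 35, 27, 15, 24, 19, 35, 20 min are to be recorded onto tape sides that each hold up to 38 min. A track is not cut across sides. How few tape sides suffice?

10

Total = 35 + 35 + 34 + 31 + 27 + 26 + 24 + 22 + 20 + 19 + 18 + 15 + 11 = 317 min.
Lower bound: ⌈317/38⌉ = 9 tape sides.
A packing using 10 tape sides:
  side 1: 35 = 35
  side 2: 35 = 35
  side 3: 34 = 34
  side 4: 31 = 31
  side 5: 27 + 11 = 38
  side 6: 26 = 26
  side 7: 24 = 24
  side 8: 22 + 15 = 37
  side 9: 20 + 18 = 38
  side 10: 19 = 19
No arrangement into 9 tape sides stays within capacity, so 10 is optimal.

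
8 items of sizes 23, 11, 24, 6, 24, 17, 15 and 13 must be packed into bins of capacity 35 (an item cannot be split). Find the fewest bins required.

5

Total = 24 + 24 + 23 + 17 + 15 + 13 + 11 + 6 = 133.
Lower bound: ⌈133/35⌉ = 4 bins.
A packing using 5 bins:
  bin 1: 24 + 11 = 35
  bin 2: 24 + 6 = 30
  bin 3: 23 = 23
  bin 4: 17 + 15 = 32
  bin 5: 13 = 13
No arrangement into 4 bins stays within capacity, so 5 is optimal.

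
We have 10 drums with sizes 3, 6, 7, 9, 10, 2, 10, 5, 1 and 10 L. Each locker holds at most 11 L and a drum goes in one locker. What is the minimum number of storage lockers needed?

Total = 10 + 10 + 10 + 9 + 7 + 6 + 5 + 3 + 2 + 1 = 63 L.
Lower bound: ⌈63/11⌉ = 6 storage lockers.
A packing using 6 storage lockers:
  locker 1: 10 + 1 = 11
  locker 2: 10 = 10
  locker 3: 10 = 10
  locker 4: 9 + 2 = 11
  locker 5: 7 + 3 = 10
  locker 6: 6 + 5 = 11
This matches the lower bound, so 6 is optimal.

6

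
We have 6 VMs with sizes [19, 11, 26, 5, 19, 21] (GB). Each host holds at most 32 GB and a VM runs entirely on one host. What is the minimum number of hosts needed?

Total = 26 + 21 + 19 + 19 + 11 + 5 = 101 GB.
Lower bound: ⌈101/32⌉ = 4 hosts.
A packing using 4 hosts:
  host 1: 26 + 5 = 31
  host 2: 21 + 11 = 32
  host 3: 19 = 19
  host 4: 19 = 19
This matches the lower bound, so 4 is optimal.

4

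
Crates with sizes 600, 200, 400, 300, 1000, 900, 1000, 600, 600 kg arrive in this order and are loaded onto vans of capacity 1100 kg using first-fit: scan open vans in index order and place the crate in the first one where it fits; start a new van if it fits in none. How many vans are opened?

6

  600 → van 1 (new)  [load 600/1100]
  200 → van 1  [load 800/1100]
  400 → van 2 (new)  [load 400/1100]
  300 → van 1  [load 1100/1100]
  1000 → van 3 (new)  [load 1000/1100]
  900 → van 4 (new)  [load 900/1100]
  1000 → van 5 (new)  [load 1000/1100]
  600 → van 2  [load 1000/1100]
  600 → van 6 (new)  [load 600/1100]
6 vans opened.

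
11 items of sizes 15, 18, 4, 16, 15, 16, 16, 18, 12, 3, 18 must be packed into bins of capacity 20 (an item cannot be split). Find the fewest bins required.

9

Total = 18 + 18 + 18 + 16 + 16 + 16 + 15 + 15 + 12 + 4 + 3 = 151.
Lower bound: ⌈151/20⌉ = 8 bins.
Also, 9 items each exceed 10, and no two of those can share a bin, so at least 9 bins are needed.
A packing using 9 bins:
  bin 1: 18 = 18
  bin 2: 18 = 18
  bin 3: 18 = 18
  bin 4: 16 + 4 = 20
  bin 5: 16 + 3 = 19
  bin 6: 16 = 16
  bin 7: 15 = 15
  bin 8: 15 = 15
  bin 9: 12 = 12
This matches the lower bound, so 9 is optimal.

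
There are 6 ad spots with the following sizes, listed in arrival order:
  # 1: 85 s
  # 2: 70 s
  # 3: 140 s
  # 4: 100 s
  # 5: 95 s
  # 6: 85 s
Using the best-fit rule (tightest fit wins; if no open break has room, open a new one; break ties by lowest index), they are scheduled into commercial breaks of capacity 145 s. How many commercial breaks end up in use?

6

  85 → break 1 (new)  [load 85/145]
  70 → break 2 (new)  [load 70/145]
  140 → break 3 (new)  [load 140/145]
  100 → break 4 (new)  [load 100/145]
  95 → break 5 (new)  [load 95/145]
  85 → break 6 (new)  [load 85/145]
6 commercial breaks opened.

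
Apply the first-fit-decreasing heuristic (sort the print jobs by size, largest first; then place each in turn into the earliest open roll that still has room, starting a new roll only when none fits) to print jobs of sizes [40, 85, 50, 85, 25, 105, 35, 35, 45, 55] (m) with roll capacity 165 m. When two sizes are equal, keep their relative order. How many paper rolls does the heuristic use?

Sorted descending: 105, 85, 85, 55, 50, 45, 40, 35, 35, 25.
  105 → roll 1 (new)  [load 105/165]
  85 → roll 2 (new)  [load 85/165]
  85 → roll 3 (new)  [load 85/165]
  55 → roll 1  [load 160/165]
  50 → roll 2  [load 135/165]
  45 → roll 3  [load 130/165]
  40 → roll 4 (new)  [load 40/165]
  35 → roll 3  [load 165/165]
  35 → roll 4  [load 75/165]
  25 → roll 2  [load 160/165]
4 paper rolls opened.

4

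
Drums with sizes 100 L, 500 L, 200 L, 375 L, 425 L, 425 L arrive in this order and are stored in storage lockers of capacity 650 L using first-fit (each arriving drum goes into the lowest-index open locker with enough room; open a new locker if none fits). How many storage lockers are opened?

  100 → locker 1 (new)  [load 100/650]
  500 → locker 1  [load 600/650]
  200 → locker 2 (new)  [load 200/650]
  375 → locker 2  [load 575/650]
  425 → locker 3 (new)  [load 425/650]
  425 → locker 4 (new)  [load 425/650]
4 storage lockers opened.

4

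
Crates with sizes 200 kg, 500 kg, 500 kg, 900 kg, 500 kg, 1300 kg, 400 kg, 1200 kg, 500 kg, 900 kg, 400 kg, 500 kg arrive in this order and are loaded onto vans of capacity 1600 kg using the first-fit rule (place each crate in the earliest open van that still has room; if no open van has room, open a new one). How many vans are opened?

  200 → van 1 (new)  [load 200/1600]
  500 → van 1  [load 700/1600]
  500 → van 1  [load 1200/1600]
  900 → van 2 (new)  [load 900/1600]
  500 → van 2  [load 1400/1600]
  1300 → van 3 (new)  [load 1300/1600]
  400 → van 1  [load 1600/1600]
  1200 → van 4 (new)  [load 1200/1600]
  500 → van 5 (new)  [load 500/1600]
  900 → van 5  [load 1400/1600]
  400 → van 4  [load 1600/1600]
  500 → van 6 (new)  [load 500/1600]
6 vans opened.

6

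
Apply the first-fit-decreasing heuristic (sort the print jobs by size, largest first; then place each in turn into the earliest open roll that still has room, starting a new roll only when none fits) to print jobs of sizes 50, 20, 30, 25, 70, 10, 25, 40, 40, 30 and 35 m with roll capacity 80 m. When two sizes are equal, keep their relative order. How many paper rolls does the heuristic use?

Sorted descending: 70, 50, 40, 40, 35, 30, 30, 25, 25, 20, 10.
  70 → roll 1 (new)  [load 70/80]
  50 → roll 2 (new)  [load 50/80]
  40 → roll 3 (new)  [load 40/80]
  40 → roll 3  [load 80/80]
  35 → roll 4 (new)  [load 35/80]
  30 → roll 2  [load 80/80]
  30 → roll 4  [load 65/80]
  25 → roll 5 (new)  [load 25/80]
  25 → roll 5  [load 50/80]
  20 → roll 5  [load 70/80]
  10 → roll 1  [load 80/80]
5 paper rolls opened.

5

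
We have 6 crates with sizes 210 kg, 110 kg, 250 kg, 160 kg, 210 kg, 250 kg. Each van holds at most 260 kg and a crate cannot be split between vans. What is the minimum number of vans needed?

Total = 250 + 250 + 210 + 210 + 160 + 110 = 1190 kg.
Lower bound: ⌈1190/260⌉ = 5 vans.
A packing using 6 vans:
  van 1: 250 = 250
  van 2: 250 = 250
  van 3: 210 = 210
  van 4: 210 = 210
  van 5: 160 = 160
  van 6: 110 = 110
No arrangement into 5 vans stays within capacity, so 6 is optimal.

6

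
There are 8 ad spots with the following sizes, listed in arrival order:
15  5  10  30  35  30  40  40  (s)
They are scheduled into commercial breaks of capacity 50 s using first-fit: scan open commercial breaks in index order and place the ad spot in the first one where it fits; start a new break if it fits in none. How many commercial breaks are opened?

6

  15 → break 1 (new)  [load 15/50]
  5 → break 1  [load 20/50]
  10 → break 1  [load 30/50]
  30 → break 2 (new)  [load 30/50]
  35 → break 3 (new)  [load 35/50]
  30 → break 4 (new)  [load 30/50]
  40 → break 5 (new)  [load 40/50]
  40 → break 6 (new)  [load 40/50]
6 commercial breaks opened.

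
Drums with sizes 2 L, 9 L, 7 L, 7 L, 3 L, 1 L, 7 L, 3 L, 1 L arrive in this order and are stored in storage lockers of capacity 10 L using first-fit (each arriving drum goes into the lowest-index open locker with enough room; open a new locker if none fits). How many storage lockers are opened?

  2 → locker 1 (new)  [load 2/10]
  9 → locker 2 (new)  [load 9/10]
  7 → locker 1  [load 9/10]
  7 → locker 3 (new)  [load 7/10]
  3 → locker 3  [load 10/10]
  1 → locker 1  [load 10/10]
  7 → locker 4 (new)  [load 7/10]
  3 → locker 4  [load 10/10]
  1 → locker 2  [load 10/10]
4 storage lockers opened.

4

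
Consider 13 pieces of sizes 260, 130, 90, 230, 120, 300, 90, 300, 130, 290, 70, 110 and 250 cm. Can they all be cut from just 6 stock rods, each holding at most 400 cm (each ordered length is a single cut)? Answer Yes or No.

Total = 2370 cm; ⌈2370/400⌉ = 6.
The bound of 6 does not rule out 6, but exhaustive search shows no assignment into 6 stock rods of capacity 400 cm exists — the minimum is 7.

No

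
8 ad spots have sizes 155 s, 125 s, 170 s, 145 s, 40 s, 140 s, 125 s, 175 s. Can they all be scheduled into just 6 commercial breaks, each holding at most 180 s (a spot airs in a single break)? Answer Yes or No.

Total = 1075 s; ⌈1075/180⌉ = 6.
7 ad spots each exceed half the capacity and cannot share a break, forcing at least 7 commercial breaks.
At least 7 commercial breaks are required, but only 6 are allowed.

No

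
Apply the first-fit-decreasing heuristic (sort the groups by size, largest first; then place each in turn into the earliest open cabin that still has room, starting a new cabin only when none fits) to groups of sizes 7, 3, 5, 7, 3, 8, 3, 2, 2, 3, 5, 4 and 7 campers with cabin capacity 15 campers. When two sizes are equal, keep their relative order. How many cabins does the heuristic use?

5

Sorted descending: 8, 7, 7, 7, 5, 5, 4, 3, 3, 3, 3, 2, 2.
  8 → cabin 1 (new)  [load 8/15]
  7 → cabin 1  [load 15/15]
  7 → cabin 2 (new)  [load 7/15]
  7 → cabin 2  [load 14/15]
  5 → cabin 3 (new)  [load 5/15]
  5 → cabin 3  [load 10/15]
  4 → cabin 3  [load 14/15]
  3 → cabin 4 (new)  [load 3/15]
  3 → cabin 4  [load 6/15]
  3 → cabin 4  [load 9/15]
  3 → cabin 4  [load 12/15]
  2 → cabin 4  [load 14/15]
  2 → cabin 5 (new)  [load 2/15]
5 cabins opened.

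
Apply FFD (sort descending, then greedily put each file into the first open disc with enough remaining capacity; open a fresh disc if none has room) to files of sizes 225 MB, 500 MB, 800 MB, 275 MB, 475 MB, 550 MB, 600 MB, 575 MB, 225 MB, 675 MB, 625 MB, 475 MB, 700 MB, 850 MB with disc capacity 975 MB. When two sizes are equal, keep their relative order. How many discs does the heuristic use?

Sorted descending: 850, 800, 700, 675, 625, 600, 575, 550, 500, 475, 475, 275, 225, 225.
  850 → disc 1 (new)  [load 850/975]
  800 → disc 2 (new)  [load 800/975]
  700 → disc 3 (new)  [load 700/975]
  675 → disc 4 (new)  [load 675/975]
  625 → disc 5 (new)  [load 625/975]
  600 → disc 6 (new)  [load 600/975]
  575 → disc 7 (new)  [load 575/975]
  550 → disc 8 (new)  [load 550/975]
  500 → disc 9 (new)  [load 500/975]
  475 → disc 9  [load 975/975]
  475 → disc 10 (new)  [load 475/975]
  275 → disc 3  [load 975/975]
  225 → disc 4  [load 900/975]
  225 → disc 5  [load 850/975]
10 discs opened.

10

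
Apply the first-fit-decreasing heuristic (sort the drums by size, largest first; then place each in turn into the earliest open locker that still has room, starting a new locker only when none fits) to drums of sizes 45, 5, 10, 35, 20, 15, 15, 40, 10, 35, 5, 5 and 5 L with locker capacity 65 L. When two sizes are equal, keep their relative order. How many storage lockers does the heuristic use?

4

Sorted descending: 45, 40, 35, 35, 20, 15, 15, 10, 10, 5, 5, 5, 5.
  45 → locker 1 (new)  [load 45/65]
  40 → locker 2 (new)  [load 40/65]
  35 → locker 3 (new)  [load 35/65]
  35 → locker 4 (new)  [load 35/65]
  20 → locker 1  [load 65/65]
  15 → locker 2  [load 55/65]
  15 → locker 3  [load 50/65]
  10 → locker 2  [load 65/65]
  10 → locker 3  [load 60/65]
  5 → locker 3  [load 65/65]
  5 → locker 4  [load 40/65]
  5 → locker 4  [load 45/65]
  5 → locker 4  [load 50/65]
4 storage lockers opened.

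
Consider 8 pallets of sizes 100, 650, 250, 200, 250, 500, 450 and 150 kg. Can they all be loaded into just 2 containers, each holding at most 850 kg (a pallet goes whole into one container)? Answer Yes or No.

No

Total = 2550 kg; ⌈2550/850⌉ = 3.
At least 3 containers are required, but only 2 are allowed.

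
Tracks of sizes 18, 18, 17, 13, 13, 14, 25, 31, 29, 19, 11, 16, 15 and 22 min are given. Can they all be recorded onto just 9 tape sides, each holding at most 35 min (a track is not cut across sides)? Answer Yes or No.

Yes

A valid assignment using 9 tape sides:
  side 1: 31 = 31
  side 2: 29 = 29
  side 3: 25 = 25
  side 4: 22 + 13 = 35
  side 5: 19 + 16 = 35
  side 6: 18 + 17 = 35
  side 7: 18 + 15 = 33
  side 8: 14 + 13 = 27
  side 9: 11 = 11
Every load is within 35 min, so 9 tape sides suffice.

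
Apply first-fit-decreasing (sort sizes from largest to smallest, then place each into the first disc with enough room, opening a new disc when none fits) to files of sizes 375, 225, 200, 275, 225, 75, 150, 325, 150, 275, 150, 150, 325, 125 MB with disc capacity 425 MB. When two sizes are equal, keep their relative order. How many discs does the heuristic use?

Sorted descending: 375, 325, 325, 275, 275, 225, 225, 200, 150, 150, 150, 150, 125, 75.
  375 → disc 1 (new)  [load 375/425]
  325 → disc 2 (new)  [load 325/425]
  325 → disc 3 (new)  [load 325/425]
  275 → disc 4 (new)  [load 275/425]
  275 → disc 5 (new)  [load 275/425]
  225 → disc 6 (new)  [load 225/425]
  225 → disc 7 (new)  [load 225/425]
  200 → disc 6  [load 425/425]
  150 → disc 4  [load 425/425]
  150 → disc 5  [load 425/425]
  150 → disc 7  [load 375/425]
  150 → disc 8 (new)  [load 150/425]
  125 → disc 8  [load 275/425]
  75 → disc 2  [load 400/425]
8 discs opened.

8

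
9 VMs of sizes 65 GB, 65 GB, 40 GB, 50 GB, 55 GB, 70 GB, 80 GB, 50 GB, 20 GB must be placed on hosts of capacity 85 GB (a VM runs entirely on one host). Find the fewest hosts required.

8

Total = 80 + 70 + 65 + 65 + 55 + 50 + 50 + 40 + 20 = 495 GB.
Lower bound: ⌈495/85⌉ = 6 hosts.
Also, 7 VMs each exceed 85/2 GB, and no two of those can share a host, so at least 7 hosts are needed.
A packing using 8 hosts:
  host 1: 80 = 80
  host 2: 70 = 70
  host 3: 65 + 20 = 85
  host 4: 65 = 65
  host 5: 55 = 55
  host 6: 50 = 50
  host 7: 50 = 50
  host 8: 40 = 40
No arrangement into 7 hosts stays within capacity, so 8 is optimal.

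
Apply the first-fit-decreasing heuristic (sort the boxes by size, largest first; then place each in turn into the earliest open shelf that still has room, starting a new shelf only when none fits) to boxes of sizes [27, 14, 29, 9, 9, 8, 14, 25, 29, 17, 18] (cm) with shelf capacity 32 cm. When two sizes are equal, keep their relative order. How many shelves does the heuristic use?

7

Sorted descending: 29, 29, 27, 25, 18, 17, 14, 14, 9, 9, 8.
  29 → shelf 1 (new)  [load 29/32]
  29 → shelf 2 (new)  [load 29/32]
  27 → shelf 3 (new)  [load 27/32]
  25 → shelf 4 (new)  [load 25/32]
  18 → shelf 5 (new)  [load 18/32]
  17 → shelf 6 (new)  [load 17/32]
  14 → shelf 5  [load 32/32]
  14 → shelf 6  [load 31/32]
  9 → shelf 7 (new)  [load 9/32]
  9 → shelf 7  [load 18/32]
  8 → shelf 7  [load 26/32]
7 shelves opened.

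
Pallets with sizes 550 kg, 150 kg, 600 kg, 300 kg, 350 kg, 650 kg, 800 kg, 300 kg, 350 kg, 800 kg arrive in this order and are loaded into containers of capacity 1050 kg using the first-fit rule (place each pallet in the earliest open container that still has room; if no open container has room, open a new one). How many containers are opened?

  550 → container 1 (new)  [load 550/1050]
  150 → container 1  [load 700/1050]
  600 → container 2 (new)  [load 600/1050]
  300 → container 1  [load 1000/1050]
  350 → container 2  [load 950/1050]
  650 → container 3 (new)  [load 650/1050]
  800 → container 4 (new)  [load 800/1050]
  300 → container 3  [load 950/1050]
  350 → container 5 (new)  [load 350/1050]
  800 → container 6 (new)  [load 800/1050]
6 containers opened.

6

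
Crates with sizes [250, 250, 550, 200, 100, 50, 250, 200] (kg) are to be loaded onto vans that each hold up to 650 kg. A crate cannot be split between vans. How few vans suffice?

Total = 550 + 250 + 250 + 250 + 200 + 200 + 100 + 50 = 1850 kg.
Lower bound: ⌈1850/650⌉ = 3 vans.
A packing using 3 vans:
  van 1: 550 + 100 = 650
  van 2: 250 + 250 + 50 = 550
  van 3: 250 + 200 + 200 = 650
This matches the lower bound, so 3 is optimal.

3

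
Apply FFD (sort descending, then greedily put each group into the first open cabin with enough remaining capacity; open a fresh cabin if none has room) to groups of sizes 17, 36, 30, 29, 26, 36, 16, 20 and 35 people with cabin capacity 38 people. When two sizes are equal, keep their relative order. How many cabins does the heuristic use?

8

Sorted descending: 36, 36, 35, 30, 29, 26, 20, 17, 16.
  36 → cabin 1 (new)  [load 36/38]
  36 → cabin 2 (new)  [load 36/38]
  35 → cabin 3 (new)  [load 35/38]
  30 → cabin 4 (new)  [load 30/38]
  29 → cabin 5 (new)  [load 29/38]
  26 → cabin 6 (new)  [load 26/38]
  20 → cabin 7 (new)  [load 20/38]
  17 → cabin 7  [load 37/38]
  16 → cabin 8 (new)  [load 16/38]
8 cabins opened.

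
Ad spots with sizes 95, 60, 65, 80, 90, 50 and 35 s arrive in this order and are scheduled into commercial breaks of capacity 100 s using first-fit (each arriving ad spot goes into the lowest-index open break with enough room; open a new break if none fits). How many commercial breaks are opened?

  95 → break 1 (new)  [load 95/100]
  60 → break 2 (new)  [load 60/100]
  65 → break 3 (new)  [load 65/100]
  80 → break 4 (new)  [load 80/100]
  90 → break 5 (new)  [load 90/100]
  50 → break 6 (new)  [load 50/100]
  35 → break 2  [load 95/100]
6 commercial breaks opened.

6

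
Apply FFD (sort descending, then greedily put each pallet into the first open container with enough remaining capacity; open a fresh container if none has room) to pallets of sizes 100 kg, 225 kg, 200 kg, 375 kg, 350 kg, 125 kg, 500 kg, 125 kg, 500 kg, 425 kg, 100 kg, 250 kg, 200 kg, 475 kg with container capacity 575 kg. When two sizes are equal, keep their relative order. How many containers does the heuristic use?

8

Sorted descending: 500, 500, 475, 425, 375, 350, 250, 225, 200, 200, 125, 125, 100, 100.
  500 → container 1 (new)  [load 500/575]
  500 → container 2 (new)  [load 500/575]
  475 → container 3 (new)  [load 475/575]
  425 → container 4 (new)  [load 425/575]
  375 → container 5 (new)  [load 375/575]
  350 → container 6 (new)  [load 350/575]
  250 → container 7 (new)  [load 250/575]
  225 → container 6  [load 575/575]
  200 → container 5  [load 575/575]
  200 → container 7  [load 450/575]
  125 → container 4  [load 550/575]
  125 → container 7  [load 575/575]
  100 → container 3  [load 575/575]
  100 → container 8 (new)  [load 100/575]
8 containers opened.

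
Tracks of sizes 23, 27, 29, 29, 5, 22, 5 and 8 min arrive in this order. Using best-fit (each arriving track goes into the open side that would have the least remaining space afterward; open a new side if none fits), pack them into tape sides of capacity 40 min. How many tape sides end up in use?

  23 → side 1 (new)  [load 23/40]
  27 → side 2 (new)  [load 27/40]
  29 → side 3 (new)  [load 29/40]
  29 → side 4 (new)  [load 29/40]
  5 → side 3  [load 34/40]
  22 → side 5 (new)  [load 22/40]
  5 → side 3  [load 39/40]
  8 → side 4  [load 37/40]
5 tape sides opened.

5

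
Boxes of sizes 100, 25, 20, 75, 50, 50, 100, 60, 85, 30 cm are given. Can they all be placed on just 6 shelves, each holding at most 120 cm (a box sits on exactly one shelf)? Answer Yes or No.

A valid assignment using 6 shelves:
  shelf 1: 100 + 20 = 120
  shelf 2: 100 = 100
  shelf 3: 85 + 30 = 115
  shelf 4: 75 + 25 = 100
  shelf 5: 60 + 50 = 110
  shelf 6: 50 = 50
Every load is within 120 cm, so 6 shelves suffice.

Yes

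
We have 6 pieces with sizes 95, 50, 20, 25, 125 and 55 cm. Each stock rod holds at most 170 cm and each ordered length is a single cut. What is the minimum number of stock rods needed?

Total = 125 + 95 + 55 + 50 + 25 + 20 = 370 cm.
Lower bound: ⌈370/170⌉ = 3 stock rods.
A packing using 3 stock rods:
  stock rod 1: 125 + 25 + 20 = 170
  stock rod 2: 95 + 55 = 150
  stock rod 3: 50 = 50
This matches the lower bound, so 3 is optimal.

3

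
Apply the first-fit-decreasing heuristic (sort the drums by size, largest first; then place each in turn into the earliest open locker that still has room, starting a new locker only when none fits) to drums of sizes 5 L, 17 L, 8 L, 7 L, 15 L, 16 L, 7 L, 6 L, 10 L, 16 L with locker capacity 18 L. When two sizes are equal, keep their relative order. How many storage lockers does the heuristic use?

Sorted descending: 17, 16, 16, 15, 10, 8, 7, 7, 6, 5.
  17 → locker 1 (new)  [load 17/18]
  16 → locker 2 (new)  [load 16/18]
  16 → locker 3 (new)  [load 16/18]
  15 → locker 4 (new)  [load 15/18]
  10 → locker 5 (new)  [load 10/18]
  8 → locker 5  [load 18/18]
  7 → locker 6 (new)  [load 7/18]
  7 → locker 6  [load 14/18]
  6 → locker 7 (new)  [load 6/18]
  5 → locker 7  [load 11/18]
7 storage lockers opened.

7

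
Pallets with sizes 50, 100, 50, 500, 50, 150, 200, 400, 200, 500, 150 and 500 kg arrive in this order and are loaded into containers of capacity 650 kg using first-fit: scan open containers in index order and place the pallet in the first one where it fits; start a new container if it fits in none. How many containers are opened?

  50 → container 1 (new)  [load 50/650]
  100 → container 1  [load 150/650]
  50 → container 1  [load 200/650]
  500 → container 2 (new)  [load 500/650]
  50 → container 1  [load 250/650]
  150 → container 1  [load 400/650]
  200 → container 1  [load 600/650]
  400 → container 3 (new)  [load 400/650]
  200 → container 3  [load 600/650]
  500 → container 4 (new)  [load 500/650]
  150 → container 2  [load 650/650]
  500 → container 5 (new)  [load 500/650]
5 containers opened.

5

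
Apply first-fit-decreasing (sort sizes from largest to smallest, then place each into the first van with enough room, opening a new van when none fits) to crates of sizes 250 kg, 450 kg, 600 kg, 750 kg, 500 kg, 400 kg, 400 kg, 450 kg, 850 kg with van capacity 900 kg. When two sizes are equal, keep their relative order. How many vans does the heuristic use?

6

Sorted descending: 850, 750, 600, 500, 450, 450, 400, 400, 250.
  850 → van 1 (new)  [load 850/900]
  750 → van 2 (new)  [load 750/900]
  600 → van 3 (new)  [load 600/900]
  500 → van 4 (new)  [load 500/900]
  450 → van 5 (new)  [load 450/900]
  450 → van 5  [load 900/900]
  400 → van 4  [load 900/900]
  400 → van 6 (new)  [load 400/900]
  250 → van 3  [load 850/900]
6 vans opened.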